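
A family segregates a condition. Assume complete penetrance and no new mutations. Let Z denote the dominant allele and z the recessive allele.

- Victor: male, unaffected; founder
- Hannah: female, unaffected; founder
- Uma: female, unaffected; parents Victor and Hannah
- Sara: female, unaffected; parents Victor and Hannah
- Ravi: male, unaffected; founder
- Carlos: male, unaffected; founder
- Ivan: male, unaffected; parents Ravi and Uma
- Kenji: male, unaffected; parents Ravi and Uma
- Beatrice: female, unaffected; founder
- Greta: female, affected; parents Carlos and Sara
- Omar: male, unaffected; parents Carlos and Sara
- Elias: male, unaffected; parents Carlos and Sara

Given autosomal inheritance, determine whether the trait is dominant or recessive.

recessive

Carlos and Sara are both unaffected yet have an affected child Greta. Under dominance, an affected child requires at least one affected parent, so the trait cannot be dominant.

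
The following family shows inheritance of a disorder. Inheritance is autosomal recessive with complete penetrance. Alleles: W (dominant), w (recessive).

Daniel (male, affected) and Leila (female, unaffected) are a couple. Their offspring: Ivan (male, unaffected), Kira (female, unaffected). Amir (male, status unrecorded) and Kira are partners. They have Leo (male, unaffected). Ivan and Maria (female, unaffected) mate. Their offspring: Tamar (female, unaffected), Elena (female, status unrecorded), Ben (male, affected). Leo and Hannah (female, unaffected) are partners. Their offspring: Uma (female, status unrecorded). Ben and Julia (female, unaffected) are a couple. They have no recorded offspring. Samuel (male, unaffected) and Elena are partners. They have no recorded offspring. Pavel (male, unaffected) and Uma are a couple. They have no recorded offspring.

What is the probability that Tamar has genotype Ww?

2/3

Ivan is unaffected so carries W and received w from Daniel (ww), so Ivan is Ww.
Maria is unaffected so carries W and passed w to Ben (ww), so Maria is Ww.
Their cross gives offspring ratios 1/4 WW : 1/2 Ww : 1/4 ww. Conditioning on Tamar being unaffected, P(Ww) = 1/2 / 3/4 = 2/3.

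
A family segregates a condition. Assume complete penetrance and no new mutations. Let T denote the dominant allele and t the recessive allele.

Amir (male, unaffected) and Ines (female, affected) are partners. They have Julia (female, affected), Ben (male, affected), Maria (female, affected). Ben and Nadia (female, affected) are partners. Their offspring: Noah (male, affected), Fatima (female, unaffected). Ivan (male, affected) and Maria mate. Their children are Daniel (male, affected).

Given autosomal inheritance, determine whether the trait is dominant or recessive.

dominant

Ben and Nadia are both affected yet have an unaffected child Fatima. Under a recessive model two affected parents are homozygous and every child would be affected, so the trait cannot be recessive.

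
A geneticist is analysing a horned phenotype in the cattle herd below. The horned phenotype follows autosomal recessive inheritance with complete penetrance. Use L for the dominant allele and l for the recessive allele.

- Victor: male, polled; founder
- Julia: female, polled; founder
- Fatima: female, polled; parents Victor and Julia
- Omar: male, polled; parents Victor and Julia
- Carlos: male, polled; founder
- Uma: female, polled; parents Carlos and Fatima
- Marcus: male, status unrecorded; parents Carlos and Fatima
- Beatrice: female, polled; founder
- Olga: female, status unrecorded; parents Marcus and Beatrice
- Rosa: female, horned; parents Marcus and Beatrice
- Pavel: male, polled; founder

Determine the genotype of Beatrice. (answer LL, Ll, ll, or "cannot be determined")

From phenotype alone, Beatrice is LL or Ll.
Beatrice is polled so carries L and passed l to Rosa (ll), so Beatrice is Ll.

Ll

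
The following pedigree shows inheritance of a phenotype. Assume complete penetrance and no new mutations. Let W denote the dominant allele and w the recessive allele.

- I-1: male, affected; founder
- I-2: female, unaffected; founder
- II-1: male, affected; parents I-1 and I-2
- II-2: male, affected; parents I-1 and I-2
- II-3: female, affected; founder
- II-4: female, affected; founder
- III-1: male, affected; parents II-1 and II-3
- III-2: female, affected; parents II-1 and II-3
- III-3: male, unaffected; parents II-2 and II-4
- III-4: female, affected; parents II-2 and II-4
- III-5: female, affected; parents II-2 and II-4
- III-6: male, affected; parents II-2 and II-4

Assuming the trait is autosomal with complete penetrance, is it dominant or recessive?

dominant

II-2 and II-4 are both affected yet have an unaffected child III-3. Under a recessive model two affected parents are homozygous and every child would be affected, so the trait cannot be recessive.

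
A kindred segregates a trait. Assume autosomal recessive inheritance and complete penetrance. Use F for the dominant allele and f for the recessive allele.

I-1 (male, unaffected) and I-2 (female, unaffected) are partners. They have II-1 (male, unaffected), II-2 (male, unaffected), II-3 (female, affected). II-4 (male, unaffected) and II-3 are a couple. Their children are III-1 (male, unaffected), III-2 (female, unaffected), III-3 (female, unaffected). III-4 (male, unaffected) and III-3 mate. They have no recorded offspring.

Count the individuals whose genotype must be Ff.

5

Obligate heterozygotes: I-1 is unaffected so carries F and passed f to II-3 (ff), so I-1 is Ff; I-2 is unaffected so carries F and passed f to II-3 (ff), so I-2 is Ff; III-1 is unaffected so carries F and received f from II-3 (ff), so III-1 is Ff; III-2 is unaffected so carries F and received f from II-3 (ff), so III-2 is Ff; III-3 is unaffected so carries F and received f from II-3 (ff), so III-3 is Ff.
Every other individual is either homozygous by phenotype or has at least one consistent homozygous assignment, so the count is 5.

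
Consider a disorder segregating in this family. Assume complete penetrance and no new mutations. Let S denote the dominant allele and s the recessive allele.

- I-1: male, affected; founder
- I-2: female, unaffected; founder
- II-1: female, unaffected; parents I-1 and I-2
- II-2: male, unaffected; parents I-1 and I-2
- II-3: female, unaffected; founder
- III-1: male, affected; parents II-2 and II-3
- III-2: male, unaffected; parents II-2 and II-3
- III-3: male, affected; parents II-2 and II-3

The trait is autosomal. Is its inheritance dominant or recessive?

recessive

II-2 and II-3 are both unaffected yet have an affected child III-1. Under dominance, an affected child requires at least one affected parent, so the trait cannot be dominant.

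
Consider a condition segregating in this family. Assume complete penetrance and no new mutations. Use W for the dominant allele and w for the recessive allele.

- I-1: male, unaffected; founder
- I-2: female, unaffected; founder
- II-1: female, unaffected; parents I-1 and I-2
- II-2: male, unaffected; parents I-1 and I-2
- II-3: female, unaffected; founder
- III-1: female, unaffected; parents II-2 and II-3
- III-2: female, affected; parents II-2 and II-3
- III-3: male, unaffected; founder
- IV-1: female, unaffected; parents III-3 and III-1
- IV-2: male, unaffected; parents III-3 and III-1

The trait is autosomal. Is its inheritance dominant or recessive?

recessive

II-2 and II-3 are both unaffected yet have an affected child III-2. Under dominance, an affected child requires at least one affected parent, so the trait cannot be dominant.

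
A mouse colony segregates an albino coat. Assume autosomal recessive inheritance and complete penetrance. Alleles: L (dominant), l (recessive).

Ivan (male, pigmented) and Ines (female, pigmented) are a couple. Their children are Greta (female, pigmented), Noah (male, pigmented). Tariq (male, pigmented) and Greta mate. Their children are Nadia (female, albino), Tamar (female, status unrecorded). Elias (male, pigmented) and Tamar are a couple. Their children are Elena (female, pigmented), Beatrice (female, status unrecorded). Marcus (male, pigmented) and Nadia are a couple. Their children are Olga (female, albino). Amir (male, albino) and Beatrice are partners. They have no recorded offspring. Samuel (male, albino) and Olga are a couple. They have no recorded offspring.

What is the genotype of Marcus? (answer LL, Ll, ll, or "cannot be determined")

From phenotype alone, Marcus is LL or Ll.
Marcus is pigmented so carries L and passed l to Olga (ll), so Marcus is Ll.

Ll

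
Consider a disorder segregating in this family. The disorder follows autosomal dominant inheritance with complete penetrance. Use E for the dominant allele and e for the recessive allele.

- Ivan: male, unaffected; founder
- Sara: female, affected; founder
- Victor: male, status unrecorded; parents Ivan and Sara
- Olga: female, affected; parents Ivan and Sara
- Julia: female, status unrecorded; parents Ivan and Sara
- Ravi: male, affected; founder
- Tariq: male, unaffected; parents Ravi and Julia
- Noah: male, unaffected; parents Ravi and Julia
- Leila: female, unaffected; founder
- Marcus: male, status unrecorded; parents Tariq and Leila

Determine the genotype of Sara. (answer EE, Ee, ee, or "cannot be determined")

Sara's phenotype allows EE or Ee, and no parent or child forces a single allele at both positions; consistent genotype assignments exist with Sara as EE or Ee.

cannot be determined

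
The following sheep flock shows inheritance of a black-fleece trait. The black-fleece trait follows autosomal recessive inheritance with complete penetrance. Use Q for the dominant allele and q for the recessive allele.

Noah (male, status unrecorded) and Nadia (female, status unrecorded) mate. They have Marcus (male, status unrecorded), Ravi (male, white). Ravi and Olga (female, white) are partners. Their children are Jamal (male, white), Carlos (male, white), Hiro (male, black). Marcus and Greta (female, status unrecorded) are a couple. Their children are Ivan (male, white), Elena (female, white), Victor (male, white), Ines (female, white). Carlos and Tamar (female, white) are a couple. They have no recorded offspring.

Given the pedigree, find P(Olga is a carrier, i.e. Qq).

1

Olga is white so carries Q and passed q to Hiro (qq), so Olga is Qq, giving P(Qq) = 1.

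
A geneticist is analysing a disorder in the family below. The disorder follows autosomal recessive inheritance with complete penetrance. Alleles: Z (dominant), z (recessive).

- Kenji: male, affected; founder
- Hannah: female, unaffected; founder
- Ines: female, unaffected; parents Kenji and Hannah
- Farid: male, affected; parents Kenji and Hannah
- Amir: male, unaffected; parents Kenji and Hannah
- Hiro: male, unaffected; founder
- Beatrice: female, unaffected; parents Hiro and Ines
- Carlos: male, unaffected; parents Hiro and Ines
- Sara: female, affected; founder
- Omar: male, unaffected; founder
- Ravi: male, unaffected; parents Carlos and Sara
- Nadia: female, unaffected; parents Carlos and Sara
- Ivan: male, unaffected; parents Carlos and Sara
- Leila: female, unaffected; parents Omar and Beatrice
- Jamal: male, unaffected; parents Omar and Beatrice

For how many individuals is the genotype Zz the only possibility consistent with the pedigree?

6

Obligate heterozygotes: Hannah is unaffected so carries Z and passed z to Farid (zz), so Hannah is Zz; Ines is unaffected so carries Z and received z from Kenji (zz), so Ines is Zz; Amir is unaffected so carries Z and received z from Kenji (zz), so Amir is Zz; Ravi is unaffected so carries Z and received z from Sara (zz), so Ravi is Zz; Nadia is unaffected so carries Z and received z from Sara (zz), so Nadia is Zz; Ivan is unaffected so carries Z and received z from Sara (zz), so Ivan is Zz.
Every other individual is either homozygous by phenotype or has at least one consistent homozygous assignment, so the count is 6.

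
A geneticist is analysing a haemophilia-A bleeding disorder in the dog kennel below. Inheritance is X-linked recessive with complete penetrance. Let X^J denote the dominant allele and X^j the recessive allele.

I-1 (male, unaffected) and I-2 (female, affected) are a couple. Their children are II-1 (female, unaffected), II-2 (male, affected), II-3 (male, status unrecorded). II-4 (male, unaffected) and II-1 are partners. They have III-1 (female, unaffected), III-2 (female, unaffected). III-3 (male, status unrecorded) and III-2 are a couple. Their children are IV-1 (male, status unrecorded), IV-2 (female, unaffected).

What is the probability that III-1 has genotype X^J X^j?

1/2

II-4 is unaffected, so II-4 is X^J Y.
II-1 is unaffected so carries J and received j from I-2 (X^j X^j), so II-1 is X^J X^j.
Their cross gives offspring ratios 1/2 X^J X^J : 1/2 X^J X^j. Conditioning on III-1 being unaffected, P(X^J X^j) = 1/2 / 1 = 1/2.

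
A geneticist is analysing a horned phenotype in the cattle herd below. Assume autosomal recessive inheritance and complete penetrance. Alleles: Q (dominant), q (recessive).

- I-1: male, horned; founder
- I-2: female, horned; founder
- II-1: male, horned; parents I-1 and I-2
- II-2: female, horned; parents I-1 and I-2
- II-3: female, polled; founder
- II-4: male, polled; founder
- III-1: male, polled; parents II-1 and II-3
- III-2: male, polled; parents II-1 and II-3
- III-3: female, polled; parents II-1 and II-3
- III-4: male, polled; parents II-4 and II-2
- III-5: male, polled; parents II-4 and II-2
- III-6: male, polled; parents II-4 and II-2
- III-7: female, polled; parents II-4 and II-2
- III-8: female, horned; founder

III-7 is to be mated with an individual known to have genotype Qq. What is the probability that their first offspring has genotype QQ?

1/4

III-7 is polled so carries Q and received q from II-2 (qq), so III-7 is Qq.
The cross gives 1/4 QQ : 1/2 Qq : 1/4 qq, so P(offspring has genotype QQ) = 1/4.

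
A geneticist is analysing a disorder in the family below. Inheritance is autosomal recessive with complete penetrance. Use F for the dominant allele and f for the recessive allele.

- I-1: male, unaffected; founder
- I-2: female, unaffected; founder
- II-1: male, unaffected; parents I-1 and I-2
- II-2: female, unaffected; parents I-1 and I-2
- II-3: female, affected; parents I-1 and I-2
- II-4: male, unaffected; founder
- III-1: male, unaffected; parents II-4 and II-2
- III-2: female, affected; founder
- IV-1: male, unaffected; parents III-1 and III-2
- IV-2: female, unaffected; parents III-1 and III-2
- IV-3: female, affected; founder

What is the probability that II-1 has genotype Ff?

I-1 is unaffected so carries F and passed f to II-3 (ff), so I-1 is Ff.
I-2 is unaffected so carries F and passed f to II-3 (ff), so I-2 is Ff.
Their cross gives offspring ratios 1/4 FF : 1/2 Ff : 1/4 ff. Conditioning on II-1 being unaffected, P(Ff) = 1/2 / 3/4 = 2/3.

2/3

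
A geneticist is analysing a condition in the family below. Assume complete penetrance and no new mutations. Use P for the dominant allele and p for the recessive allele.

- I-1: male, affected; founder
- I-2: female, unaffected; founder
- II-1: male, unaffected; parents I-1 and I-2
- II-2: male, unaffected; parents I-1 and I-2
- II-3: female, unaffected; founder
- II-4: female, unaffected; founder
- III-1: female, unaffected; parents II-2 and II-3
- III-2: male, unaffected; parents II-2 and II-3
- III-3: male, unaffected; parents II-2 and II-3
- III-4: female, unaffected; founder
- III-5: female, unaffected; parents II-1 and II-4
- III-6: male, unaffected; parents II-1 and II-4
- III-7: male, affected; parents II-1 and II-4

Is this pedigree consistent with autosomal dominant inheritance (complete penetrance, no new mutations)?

No

Under autosomal dominant, III-7 (affected, male) cannot arise from II-1 (unaffected) × II-4 (unaffected).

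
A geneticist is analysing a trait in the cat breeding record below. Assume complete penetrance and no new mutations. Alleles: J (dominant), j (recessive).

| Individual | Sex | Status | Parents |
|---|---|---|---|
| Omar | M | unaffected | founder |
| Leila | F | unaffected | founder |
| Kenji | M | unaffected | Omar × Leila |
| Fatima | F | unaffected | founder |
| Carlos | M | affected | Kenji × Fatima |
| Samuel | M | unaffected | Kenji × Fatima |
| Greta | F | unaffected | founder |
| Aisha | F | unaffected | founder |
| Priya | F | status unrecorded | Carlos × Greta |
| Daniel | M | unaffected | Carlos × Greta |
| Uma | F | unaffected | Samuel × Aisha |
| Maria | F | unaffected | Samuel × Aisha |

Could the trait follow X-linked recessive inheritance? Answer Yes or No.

Yes

A consistent assignment under X-linked recessive exists: Omar X^J Y, Leila X^J X^J, Kenji X^J Y, Fatima X^J X^j, Carlos X^j Y, Samuel X^J Y, Greta X^J X^J, Aisha X^J X^J, Priya X^J X^j, Daniel X^J Y, Uma X^J X^J, Maria X^J X^J.
In this assignment every recorded phenotype matches its genotype and every non-founder's genotype is obtainable from its parents' genotypes, so the pedigree is consistent.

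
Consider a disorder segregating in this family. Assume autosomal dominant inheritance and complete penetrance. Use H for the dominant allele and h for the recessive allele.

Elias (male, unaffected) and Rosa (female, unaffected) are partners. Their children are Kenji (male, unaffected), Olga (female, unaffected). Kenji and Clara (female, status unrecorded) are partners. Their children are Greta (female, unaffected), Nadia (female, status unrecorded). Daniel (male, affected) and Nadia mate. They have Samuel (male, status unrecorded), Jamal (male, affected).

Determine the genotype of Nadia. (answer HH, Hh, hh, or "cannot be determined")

cannot be determined

Nadia's phenotype is unrecorded, and no parent or child forces a single allele at both positions; consistent genotype assignments exist with Nadia as Hh or hh.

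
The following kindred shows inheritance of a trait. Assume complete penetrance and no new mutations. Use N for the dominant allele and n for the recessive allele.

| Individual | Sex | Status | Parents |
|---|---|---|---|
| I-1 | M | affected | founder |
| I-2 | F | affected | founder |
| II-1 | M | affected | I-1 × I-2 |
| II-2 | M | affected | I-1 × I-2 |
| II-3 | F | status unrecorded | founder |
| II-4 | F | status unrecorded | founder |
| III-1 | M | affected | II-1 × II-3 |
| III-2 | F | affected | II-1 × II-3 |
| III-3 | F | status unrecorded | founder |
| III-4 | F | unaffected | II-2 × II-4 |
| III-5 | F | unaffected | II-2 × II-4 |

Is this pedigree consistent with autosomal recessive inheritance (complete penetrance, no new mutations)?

A consistent assignment under autosomal recessive exists: I-1 nn, I-2 nn, II-1 nn, II-2 nn, II-3 Nn, II-4 NN, III-1 nn, III-2 nn, III-3 NN, III-4 Nn, III-5 Nn.
In this assignment every recorded phenotype matches its genotype and every non-founder's genotype is obtainable from its parents' genotypes, so the pedigree is consistent.

Yes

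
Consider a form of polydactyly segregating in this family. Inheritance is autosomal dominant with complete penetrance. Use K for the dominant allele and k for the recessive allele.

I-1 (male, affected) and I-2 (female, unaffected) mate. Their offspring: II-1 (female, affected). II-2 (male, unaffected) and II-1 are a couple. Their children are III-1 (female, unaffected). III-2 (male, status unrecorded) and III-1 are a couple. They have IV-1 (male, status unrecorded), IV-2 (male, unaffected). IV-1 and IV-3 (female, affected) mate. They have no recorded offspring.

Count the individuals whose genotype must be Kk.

1

Obligate heterozygotes: II-1 is affected so carries K and received k from I-2 (kk), so II-1 is Kk.
Every other individual is either homozygous by phenotype or has at least one consistent homozygous assignment, so the count is 1.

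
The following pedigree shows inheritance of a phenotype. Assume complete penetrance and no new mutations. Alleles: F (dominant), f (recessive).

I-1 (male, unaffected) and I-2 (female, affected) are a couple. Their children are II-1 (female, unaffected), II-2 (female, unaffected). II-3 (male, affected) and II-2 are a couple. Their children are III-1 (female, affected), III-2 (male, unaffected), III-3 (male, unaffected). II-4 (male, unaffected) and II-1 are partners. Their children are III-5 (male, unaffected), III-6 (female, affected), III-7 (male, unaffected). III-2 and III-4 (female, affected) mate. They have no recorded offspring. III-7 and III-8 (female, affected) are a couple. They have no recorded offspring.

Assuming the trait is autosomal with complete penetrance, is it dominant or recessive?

recessive

II-4 and II-1 are both unaffected yet have an affected child III-6. Under dominance, an affected child requires at least one affected parent, so the trait cannot be dominant.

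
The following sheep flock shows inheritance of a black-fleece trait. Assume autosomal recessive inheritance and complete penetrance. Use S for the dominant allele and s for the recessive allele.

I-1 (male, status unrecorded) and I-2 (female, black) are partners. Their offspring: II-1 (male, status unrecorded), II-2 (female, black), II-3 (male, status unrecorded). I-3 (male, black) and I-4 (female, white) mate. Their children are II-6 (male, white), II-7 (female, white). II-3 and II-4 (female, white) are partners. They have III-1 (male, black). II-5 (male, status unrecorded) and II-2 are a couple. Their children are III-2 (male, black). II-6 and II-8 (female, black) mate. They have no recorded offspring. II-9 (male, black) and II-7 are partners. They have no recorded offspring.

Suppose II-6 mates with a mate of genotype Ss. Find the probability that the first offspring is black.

II-6 is white so carries S and received s from I-3 (ss), so II-6 is Ss.
The cross gives 1/4 SS : 1/2 Ss : 1/4 ss, so P(offspring is black) = 1/4.

1/4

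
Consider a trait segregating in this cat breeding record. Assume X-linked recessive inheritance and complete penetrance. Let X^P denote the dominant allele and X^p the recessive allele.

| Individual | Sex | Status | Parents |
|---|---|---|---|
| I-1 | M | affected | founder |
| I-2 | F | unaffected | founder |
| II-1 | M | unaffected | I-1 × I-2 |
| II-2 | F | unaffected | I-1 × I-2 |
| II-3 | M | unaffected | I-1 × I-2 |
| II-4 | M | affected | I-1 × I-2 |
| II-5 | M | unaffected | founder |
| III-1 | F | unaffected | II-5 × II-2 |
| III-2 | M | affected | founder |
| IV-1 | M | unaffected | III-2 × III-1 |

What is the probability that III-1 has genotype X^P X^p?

1/3

II-5 is unaffected, so II-5 is X^P Y.
II-2 is unaffected so carries P and received p from I-1 (X^p Y), so II-2 is X^P X^p.
Their cross gives offspring ratios 1/2 X^P X^P : 1/2 X^P X^p. Conditioning on III-1 being unaffected, P(X^P X^p) = 1/2 / 1 = 1/2 before taking III-1's own offspring into account.
III-2 is affected, so III-2 is X^p Y.
Now use III-1's offspring. Probability of each recorded status — unaffected son IV-1: 1/2 if III-1 is X^P X^p, 1 if X^P X^P.
Bayes: P(X^P X^p) = 1/2·1/2 / (1/2·1/2 + 1/2·1) = 1/3.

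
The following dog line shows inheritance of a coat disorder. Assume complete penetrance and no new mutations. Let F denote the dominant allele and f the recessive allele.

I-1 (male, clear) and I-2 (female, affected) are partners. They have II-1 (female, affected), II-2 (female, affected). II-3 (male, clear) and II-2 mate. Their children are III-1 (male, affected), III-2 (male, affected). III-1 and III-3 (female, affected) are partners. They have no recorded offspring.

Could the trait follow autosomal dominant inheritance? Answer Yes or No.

Yes

A consistent assignment under autosomal dominant exists: I-1 ff, I-2 FF, II-1 Ff, II-2 Ff, II-3 ff, III-1 Ff, III-2 Ff, III-3 FF.
In this assignment every recorded phenotype matches its genotype and every non-founder's genotype is obtainable from its parents' genotypes, so the pedigree is consistent.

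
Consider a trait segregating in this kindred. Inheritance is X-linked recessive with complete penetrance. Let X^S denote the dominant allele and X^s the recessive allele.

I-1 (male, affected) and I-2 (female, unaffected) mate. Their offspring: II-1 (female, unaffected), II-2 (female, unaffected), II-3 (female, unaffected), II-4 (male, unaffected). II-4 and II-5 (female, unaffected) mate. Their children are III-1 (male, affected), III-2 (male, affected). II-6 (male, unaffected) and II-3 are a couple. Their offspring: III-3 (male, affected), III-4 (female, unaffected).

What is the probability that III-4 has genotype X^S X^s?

1/2

II-6 is unaffected, so II-6 is X^S Y.
II-3 is unaffected so carries S and received s from I-1 (X^s Y), so II-3 is X^S X^s.
Their cross gives offspring ratios 1/2 X^S X^S : 1/2 X^S X^s. Conditioning on III-4 being unaffected, P(X^S X^s) = 1/2 / 1 = 1/2.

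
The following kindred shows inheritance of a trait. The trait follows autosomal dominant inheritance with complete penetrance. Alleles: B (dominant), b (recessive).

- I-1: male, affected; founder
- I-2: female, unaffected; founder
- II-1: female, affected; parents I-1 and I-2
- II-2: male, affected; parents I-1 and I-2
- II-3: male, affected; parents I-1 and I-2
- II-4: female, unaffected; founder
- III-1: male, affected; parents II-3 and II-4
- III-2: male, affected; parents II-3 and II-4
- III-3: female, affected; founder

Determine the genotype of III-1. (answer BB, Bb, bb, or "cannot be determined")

From phenotype alone, III-1 is BB or Bb.
III-1 is affected so carries B and received b from II-4 (bb), so III-1 is Bb.

Bb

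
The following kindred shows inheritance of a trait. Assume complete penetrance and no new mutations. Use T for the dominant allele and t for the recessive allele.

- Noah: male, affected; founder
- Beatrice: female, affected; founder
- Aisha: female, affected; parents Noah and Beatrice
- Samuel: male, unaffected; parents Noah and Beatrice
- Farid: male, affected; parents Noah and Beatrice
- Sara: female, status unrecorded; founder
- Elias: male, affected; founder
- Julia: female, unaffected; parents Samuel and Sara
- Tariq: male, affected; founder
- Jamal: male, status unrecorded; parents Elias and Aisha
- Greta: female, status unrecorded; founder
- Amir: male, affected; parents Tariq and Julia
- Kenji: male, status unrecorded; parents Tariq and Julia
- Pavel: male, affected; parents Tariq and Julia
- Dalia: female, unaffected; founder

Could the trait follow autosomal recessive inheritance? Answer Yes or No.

No

Under autosomal recessive, Samuel (unaffected, male) cannot arise from Noah (affected) × Beatrice (affected).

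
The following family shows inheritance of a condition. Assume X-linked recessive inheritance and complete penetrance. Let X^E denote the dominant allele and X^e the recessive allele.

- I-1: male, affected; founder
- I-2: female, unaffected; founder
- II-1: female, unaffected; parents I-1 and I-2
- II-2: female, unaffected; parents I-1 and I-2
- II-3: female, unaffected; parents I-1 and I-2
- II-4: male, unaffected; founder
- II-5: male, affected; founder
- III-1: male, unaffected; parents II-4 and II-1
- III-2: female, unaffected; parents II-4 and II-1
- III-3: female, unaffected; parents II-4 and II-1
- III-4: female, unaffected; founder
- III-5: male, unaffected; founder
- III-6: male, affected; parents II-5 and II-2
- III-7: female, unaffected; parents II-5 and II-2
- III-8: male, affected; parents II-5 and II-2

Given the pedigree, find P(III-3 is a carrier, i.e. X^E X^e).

II-4 is unaffected, so II-4 is X^E Y.
II-1 is unaffected so carries E and received e from I-1 (X^e Y), so II-1 is X^E X^e.
Their cross gives offspring ratios 1/2 X^E X^E : 1/2 X^E X^e. Conditioning on III-3 being unaffected, P(X^E X^e) = 1/2 / 1 = 1/2.

1/2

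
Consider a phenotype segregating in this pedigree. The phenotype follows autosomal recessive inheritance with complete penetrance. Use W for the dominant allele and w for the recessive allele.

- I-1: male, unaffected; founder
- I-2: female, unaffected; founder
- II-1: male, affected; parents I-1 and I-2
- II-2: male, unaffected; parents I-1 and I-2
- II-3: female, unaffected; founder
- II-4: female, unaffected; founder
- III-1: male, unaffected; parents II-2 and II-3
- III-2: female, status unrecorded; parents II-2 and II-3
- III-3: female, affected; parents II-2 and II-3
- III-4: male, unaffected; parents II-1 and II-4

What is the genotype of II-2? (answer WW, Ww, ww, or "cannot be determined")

Ww

From phenotype alone, II-2 is WW or Ww.
II-2 is unaffected so carries W and passed w to III-3 (ww), so II-2 is Ww.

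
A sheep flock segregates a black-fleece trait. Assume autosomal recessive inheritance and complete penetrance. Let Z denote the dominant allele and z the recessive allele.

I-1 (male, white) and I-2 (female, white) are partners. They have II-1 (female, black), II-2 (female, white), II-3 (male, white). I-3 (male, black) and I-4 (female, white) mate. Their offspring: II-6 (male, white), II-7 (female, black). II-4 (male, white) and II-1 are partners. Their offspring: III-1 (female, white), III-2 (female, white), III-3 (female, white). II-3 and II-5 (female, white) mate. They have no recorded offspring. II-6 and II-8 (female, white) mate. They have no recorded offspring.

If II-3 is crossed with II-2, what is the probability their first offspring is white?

8/9

I-1 is white so carries Z and passed z to II-1 (zz), so I-1 is Zz.
I-2 is white so carries Z and passed z to II-1 (zz), so I-2 is Zz.
II-3 is a white offspring of I-1 (Zz) × I-2 (Zz), whose cross gives 1/4 ZZ : 1/2 Zz : 1/4 zz; conditioning on being white, II-3 is ZZ with probability 1/3, Zz with probability 2/3.
II-2 is a white offspring of I-1 (Zz) × I-2 (Zz), whose cross gives 1/4 ZZ : 1/2 Zz : 1/4 zz; conditioning on being white, II-2 is ZZ with probability 1/3, Zz with probability 2/3.
Summing over parental genotype combinations, P(offspring is white) = 1/9·1 + 2/9·1 + 2/9·1 + 4/9·3/4 = 8/9.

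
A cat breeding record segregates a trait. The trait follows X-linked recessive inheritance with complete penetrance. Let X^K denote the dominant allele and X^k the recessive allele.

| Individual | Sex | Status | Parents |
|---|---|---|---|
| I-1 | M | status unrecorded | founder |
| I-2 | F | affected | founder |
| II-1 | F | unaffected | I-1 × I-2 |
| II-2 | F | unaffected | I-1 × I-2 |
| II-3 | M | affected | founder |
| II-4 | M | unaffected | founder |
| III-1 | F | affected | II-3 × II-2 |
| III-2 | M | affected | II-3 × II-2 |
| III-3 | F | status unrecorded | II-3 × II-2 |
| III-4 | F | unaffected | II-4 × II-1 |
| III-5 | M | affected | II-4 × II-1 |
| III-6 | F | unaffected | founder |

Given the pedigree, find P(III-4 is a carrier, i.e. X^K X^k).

1/2

II-4 is unaffected, so II-4 is X^K Y.
II-1 is unaffected so carries K and received k from I-2 (X^k X^k), so II-1 is X^K X^k.
Their cross gives offspring ratios 1/2 X^K X^K : 1/2 X^K X^k. Conditioning on III-4 being unaffected, P(X^K X^k) = 1/2 / 1 = 1/2.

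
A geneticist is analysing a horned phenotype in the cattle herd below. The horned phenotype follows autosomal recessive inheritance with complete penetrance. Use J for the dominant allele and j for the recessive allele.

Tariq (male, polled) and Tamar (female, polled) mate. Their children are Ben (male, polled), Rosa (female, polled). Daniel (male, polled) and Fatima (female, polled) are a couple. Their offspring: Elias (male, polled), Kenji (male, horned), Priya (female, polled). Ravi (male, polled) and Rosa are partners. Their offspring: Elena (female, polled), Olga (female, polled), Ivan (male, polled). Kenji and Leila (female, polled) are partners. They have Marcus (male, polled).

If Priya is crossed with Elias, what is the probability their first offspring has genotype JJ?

Daniel is polled so carries J and passed j to Kenji (jj), so Daniel is Jj.
Fatima is polled so carries J and passed j to Kenji (jj), so Fatima is Jj.
Priya is a polled offspring of Daniel (Jj) × Fatima (Jj), whose cross gives 1/4 JJ : 1/2 Jj : 1/4 jj; conditioning on being polled, Priya is JJ with probability 1/3, Jj with probability 2/3.
Elias is a polled offspring of Daniel (Jj) × Fatima (Jj), whose cross gives 1/4 JJ : 1/2 Jj : 1/4 jj; conditioning on being polled, Elias is JJ with probability 1/3, Jj with probability 2/3.
Summing over parental genotype combinations, P(offspring has genotype JJ) = 1/9·1 + 2/9·1/2 + 2/9·1/2 + 4/9·1/4 = 4/9.

4/9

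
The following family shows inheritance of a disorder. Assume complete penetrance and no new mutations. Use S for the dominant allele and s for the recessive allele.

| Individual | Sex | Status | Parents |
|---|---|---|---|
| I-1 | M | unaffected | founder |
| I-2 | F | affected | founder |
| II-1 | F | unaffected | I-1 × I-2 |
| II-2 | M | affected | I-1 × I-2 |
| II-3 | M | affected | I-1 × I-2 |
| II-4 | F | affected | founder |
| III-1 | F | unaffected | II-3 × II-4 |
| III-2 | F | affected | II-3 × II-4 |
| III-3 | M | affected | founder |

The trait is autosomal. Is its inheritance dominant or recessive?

dominant

II-3 and II-4 are both affected yet have an unaffected child III-1. Under a recessive model two affected parents are homozygous and every child would be affected, so the trait cannot be recessive.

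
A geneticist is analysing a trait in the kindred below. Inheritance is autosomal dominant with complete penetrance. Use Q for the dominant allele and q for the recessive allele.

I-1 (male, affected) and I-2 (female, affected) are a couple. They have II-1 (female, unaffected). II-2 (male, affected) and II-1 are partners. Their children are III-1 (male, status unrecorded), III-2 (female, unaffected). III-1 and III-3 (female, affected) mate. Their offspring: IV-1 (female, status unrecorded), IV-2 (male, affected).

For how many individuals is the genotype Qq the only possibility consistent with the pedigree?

3

Obligate heterozygotes: I-1 is affected so carries Q and passed q to II-1 (qq), so I-1 is Qq; I-2 is affected so carries Q and passed q to II-1 (qq), so I-2 is Qq; II-2 is affected so carries Q and passed q to III-2 (qq), so II-2 is Qq.
Every other individual is either homozygous by phenotype or has at least one consistent homozygous assignment, so the count is 3.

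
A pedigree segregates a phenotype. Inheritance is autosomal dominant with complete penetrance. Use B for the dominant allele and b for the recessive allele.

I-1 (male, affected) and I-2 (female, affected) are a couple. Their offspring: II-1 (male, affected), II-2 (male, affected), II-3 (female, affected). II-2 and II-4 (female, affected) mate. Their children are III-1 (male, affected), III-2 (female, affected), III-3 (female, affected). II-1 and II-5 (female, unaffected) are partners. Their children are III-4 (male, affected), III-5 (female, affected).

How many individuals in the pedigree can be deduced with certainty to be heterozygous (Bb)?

Obligate heterozygotes: III-4 is affected so carries B and received b from II-5 (bb), so III-4 is Bb; III-5 is affected so carries B and received b from II-5 (bb), so III-5 is Bb.
Every other individual is either homozygous by phenotype or has at least one consistent homozygous assignment, so the count is 2.

2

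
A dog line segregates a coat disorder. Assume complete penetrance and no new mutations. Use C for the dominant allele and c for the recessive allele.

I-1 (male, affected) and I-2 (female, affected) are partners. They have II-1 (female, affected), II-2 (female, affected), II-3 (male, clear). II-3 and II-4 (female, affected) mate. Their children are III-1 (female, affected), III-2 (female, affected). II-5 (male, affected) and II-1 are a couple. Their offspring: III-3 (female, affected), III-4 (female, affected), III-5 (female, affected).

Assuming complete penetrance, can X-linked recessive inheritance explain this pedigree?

No

Under X-linked recessive, II-3 (clear, male) cannot arise from I-1 (affected) × I-2 (affected).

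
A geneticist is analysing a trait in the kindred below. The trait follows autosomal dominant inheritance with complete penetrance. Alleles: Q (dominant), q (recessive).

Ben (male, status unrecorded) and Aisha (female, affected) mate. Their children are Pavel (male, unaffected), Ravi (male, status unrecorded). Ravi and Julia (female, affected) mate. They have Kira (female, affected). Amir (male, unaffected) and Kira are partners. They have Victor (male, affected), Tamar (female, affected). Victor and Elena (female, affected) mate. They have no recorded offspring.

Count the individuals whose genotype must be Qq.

3

Obligate heterozygotes: Aisha is affected so carries Q and passed q to Pavel (qq), so Aisha is Qq; Victor is affected so carries Q and received q from Amir (qq), so Victor is Qq; Tamar is affected so carries Q and received q from Amir (qq), so Tamar is Qq.
Every other individual is either homozygous by phenotype or has at least one consistent homozygous assignment, so the count is 3.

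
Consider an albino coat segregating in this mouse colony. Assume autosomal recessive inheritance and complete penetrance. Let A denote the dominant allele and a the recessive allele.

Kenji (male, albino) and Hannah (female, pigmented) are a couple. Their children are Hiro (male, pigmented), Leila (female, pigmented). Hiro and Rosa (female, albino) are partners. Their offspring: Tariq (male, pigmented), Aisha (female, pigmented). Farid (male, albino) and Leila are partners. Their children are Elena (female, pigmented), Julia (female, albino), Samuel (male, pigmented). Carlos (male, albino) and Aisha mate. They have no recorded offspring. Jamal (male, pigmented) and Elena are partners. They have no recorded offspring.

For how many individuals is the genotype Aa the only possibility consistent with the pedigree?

Obligate heterozygotes: Hiro is pigmented so carries A and received a from Kenji (aa), so Hiro is Aa; Leila is pigmented so carries A and received a from Kenji (aa), so Leila is Aa; Tariq is pigmented so carries A and received a from Rosa (aa), so Tariq is Aa; Aisha is pigmented so carries A and received a from Rosa (aa), so Aisha is Aa; Elena is pigmented so carries A and received a from Farid (aa), so Elena is Aa; Samuel is pigmented so carries A and received a from Farid (aa), so Samuel is Aa.
Every other individual is either homozygous by phenotype or has at least one consistent homozygous assignment, so the count is 6.

6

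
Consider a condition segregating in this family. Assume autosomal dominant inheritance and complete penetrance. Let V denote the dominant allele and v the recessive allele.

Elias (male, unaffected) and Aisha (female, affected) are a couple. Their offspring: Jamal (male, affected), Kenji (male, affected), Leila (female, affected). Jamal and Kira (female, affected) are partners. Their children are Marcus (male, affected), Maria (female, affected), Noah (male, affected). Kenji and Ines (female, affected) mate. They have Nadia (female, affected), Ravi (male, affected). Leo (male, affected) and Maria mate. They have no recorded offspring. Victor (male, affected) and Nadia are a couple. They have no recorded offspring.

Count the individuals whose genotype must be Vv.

Obligate heterozygotes: Jamal is affected so carries V and received v from Elias (vv), so Jamal is Vv; Kenji is affected so carries V and received v from Elias (vv), so Kenji is Vv; Leila is affected so carries V and received v from Elias (vv), so Leila is Vv.
Every other individual is either homozygous by phenotype or has at least one consistent homozygous assignment, so the count is 3.

3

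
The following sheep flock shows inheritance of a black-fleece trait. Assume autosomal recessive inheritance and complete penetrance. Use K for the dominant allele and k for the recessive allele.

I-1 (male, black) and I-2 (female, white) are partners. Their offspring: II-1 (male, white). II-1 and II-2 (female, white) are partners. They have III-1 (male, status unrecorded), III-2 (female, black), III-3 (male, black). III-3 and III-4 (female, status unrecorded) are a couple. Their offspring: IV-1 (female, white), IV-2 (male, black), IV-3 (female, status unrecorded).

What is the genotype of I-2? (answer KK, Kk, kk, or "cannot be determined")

cannot be determined

I-2's phenotype allows KK or Kk, and no parent or child forces a single allele at both positions; consistent genotype assignments exist with I-2 as KK or Kk.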